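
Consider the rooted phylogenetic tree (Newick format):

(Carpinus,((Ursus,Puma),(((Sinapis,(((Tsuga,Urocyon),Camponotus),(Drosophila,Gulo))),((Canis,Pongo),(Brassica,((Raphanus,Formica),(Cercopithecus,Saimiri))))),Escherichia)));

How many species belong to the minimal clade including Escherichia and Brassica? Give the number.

The MRCA of Escherichia and Brassica is the node subtending (((Sinapis,(((Tsuga,Urocyon),Camponotus),(Drosophila,Gulo))),((Canis,Pongo),(Brassica,((Raphanus,Formica),(Cercopithecus,Saimiri))))),Escherichia).
That clade contains 14 terminal taxa: Brassica, Camponotus, Canis, Cercopithecus, Drosophila, Escherichia, Formica, Gulo, Pongo, Raphanus, Saimiri, Sinapis, Tsuga, Urocyon.

14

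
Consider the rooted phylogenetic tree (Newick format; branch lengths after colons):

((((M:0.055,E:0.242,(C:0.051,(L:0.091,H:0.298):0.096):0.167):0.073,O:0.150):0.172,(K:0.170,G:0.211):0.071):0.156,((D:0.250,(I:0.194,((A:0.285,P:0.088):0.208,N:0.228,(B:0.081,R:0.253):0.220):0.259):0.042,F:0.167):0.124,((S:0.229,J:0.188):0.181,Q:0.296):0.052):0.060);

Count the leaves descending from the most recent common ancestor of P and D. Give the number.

8

The MRCA of P and D is the node subtending (D,(I,((A,P),N,(B,R))),F).
That clade contains 8 terminal taxa: A, B, D, F, I, N, P, R.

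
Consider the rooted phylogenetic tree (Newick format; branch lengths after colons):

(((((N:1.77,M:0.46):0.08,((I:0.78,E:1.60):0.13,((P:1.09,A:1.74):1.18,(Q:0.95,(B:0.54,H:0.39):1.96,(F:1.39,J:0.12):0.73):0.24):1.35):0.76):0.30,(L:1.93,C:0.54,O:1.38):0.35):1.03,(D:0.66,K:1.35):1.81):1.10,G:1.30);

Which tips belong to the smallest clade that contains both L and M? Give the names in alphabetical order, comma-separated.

Tracing L: it sits inside (L,C,O).
Tracing M: it sits inside (N,M).
The smallest clade enclosing both is (((N,M),((I,E),((P,A),(Q,(B,H),(F,J))))),(L,C,O)); the answer is its 14 terminal taxa in alphabetical order.

A, B, C, E, F, H, I, J, L, M, N, O, P, Q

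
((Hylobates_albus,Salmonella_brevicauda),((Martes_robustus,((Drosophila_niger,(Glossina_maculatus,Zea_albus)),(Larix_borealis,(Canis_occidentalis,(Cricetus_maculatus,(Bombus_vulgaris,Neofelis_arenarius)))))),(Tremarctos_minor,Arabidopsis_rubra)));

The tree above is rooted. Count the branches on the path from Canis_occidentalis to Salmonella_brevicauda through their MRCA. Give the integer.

The MRCA of Canis_occidentalis and Salmonella_brevicauda is the root of the tree.
From Canis_occidentalis up to that node: 6 branches. From Salmonella_brevicauda up to the same node: 2 branches. Total: 6 + 2 = 8.

8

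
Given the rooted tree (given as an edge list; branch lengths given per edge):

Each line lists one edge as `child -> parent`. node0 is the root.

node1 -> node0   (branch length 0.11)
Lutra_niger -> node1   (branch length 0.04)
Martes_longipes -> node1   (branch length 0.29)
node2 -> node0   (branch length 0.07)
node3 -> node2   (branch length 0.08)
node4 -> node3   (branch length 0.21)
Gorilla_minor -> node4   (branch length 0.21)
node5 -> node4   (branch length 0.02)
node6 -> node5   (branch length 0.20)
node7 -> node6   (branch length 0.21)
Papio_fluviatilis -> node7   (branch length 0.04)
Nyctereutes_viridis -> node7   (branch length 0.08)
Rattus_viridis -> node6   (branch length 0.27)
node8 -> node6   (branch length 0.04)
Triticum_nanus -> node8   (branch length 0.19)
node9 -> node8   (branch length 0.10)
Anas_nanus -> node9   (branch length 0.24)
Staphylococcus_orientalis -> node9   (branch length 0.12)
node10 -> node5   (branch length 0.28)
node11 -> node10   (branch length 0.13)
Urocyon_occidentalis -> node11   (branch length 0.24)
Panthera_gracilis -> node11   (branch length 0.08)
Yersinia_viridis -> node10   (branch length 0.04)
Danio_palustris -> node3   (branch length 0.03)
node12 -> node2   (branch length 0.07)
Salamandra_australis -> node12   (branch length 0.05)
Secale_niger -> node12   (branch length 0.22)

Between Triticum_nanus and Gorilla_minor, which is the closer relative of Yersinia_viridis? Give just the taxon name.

Triticum_nanus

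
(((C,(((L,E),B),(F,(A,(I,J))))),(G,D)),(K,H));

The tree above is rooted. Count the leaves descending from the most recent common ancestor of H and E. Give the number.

12

The MRCA of H and E is the root, so the clade is the entire tree.
That clade contains 12 terminal taxa: A, B, C, D, E, F, G, H, I, J, K, L.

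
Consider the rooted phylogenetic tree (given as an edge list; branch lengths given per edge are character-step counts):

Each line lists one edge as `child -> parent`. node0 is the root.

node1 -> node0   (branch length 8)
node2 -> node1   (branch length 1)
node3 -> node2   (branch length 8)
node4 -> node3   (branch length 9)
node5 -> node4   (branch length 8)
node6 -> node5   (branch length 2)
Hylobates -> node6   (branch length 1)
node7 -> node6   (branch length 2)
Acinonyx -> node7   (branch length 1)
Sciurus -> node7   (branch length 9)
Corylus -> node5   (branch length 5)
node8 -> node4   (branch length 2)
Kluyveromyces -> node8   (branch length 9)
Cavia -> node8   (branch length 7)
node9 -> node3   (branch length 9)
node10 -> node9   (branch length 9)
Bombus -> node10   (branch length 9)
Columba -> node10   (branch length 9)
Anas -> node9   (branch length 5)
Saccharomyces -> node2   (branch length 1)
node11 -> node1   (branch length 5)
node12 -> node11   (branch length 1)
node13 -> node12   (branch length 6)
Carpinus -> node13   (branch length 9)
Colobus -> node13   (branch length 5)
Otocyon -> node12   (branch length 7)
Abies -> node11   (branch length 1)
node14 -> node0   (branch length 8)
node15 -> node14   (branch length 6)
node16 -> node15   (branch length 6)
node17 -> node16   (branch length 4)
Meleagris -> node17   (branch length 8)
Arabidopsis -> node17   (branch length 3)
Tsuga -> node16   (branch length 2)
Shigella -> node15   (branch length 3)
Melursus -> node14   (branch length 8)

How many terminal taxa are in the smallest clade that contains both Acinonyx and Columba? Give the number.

The MRCA of Acinonyx and Columba is the node subtending ((((Hylobates,(Acinonyx,Sciurus)),Corylus),(Kluyveromyces,Cavia)),((Bombus,Columba),Anas)).
That clade contains 9 terminal taxa: Acinonyx, Anas, Bombus, Cavia, Columba, Corylus, Hylobates, Kluyveromyces, Sciurus.

9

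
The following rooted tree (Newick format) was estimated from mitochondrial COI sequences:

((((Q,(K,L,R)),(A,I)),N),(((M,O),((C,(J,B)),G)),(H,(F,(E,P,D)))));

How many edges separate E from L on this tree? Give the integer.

10

The MRCA of E and L is the root of the tree.
From E up to that node: 5 branches. From L up to the same node: 5 branches. Total: 5 + 5 = 10.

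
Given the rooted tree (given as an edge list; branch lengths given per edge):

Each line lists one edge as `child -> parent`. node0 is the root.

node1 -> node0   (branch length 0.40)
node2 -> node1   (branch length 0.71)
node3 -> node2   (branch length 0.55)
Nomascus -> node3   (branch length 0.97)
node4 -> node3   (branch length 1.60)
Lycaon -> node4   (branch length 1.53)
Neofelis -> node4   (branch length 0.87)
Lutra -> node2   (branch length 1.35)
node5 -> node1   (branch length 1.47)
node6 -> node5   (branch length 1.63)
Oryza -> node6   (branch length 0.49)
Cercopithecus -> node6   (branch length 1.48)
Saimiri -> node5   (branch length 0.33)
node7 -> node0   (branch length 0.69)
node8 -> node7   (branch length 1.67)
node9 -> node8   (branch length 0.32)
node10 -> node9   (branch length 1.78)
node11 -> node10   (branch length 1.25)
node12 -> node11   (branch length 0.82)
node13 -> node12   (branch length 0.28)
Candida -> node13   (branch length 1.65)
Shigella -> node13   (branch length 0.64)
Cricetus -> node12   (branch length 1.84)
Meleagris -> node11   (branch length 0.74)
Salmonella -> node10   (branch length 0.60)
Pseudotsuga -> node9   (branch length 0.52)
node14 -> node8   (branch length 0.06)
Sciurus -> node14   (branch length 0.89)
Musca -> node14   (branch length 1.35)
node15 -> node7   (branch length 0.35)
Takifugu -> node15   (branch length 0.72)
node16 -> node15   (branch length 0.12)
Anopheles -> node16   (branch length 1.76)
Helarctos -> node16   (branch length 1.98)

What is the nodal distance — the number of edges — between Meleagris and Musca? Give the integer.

6

The MRCA of Meleagris and Musca is the node subtending ((((((Candida,Shigella),Cricetus),Meleagris),Salmonella),Pseudotsuga),(Sciurus,Musca)).
From Meleagris up to that node: 4 branches. From Musca up to the same node: 2 branches. Total: 4 + 2 = 6.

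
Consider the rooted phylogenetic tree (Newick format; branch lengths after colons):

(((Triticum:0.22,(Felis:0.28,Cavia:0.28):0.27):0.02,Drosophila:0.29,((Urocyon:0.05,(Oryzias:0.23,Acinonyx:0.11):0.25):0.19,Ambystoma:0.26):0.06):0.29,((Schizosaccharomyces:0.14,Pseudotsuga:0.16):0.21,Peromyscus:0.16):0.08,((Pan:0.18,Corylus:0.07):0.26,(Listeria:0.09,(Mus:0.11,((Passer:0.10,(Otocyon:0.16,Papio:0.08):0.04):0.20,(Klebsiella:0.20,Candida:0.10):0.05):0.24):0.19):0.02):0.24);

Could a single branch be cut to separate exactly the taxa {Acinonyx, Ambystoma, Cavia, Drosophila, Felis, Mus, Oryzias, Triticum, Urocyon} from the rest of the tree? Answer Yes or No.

The MRCA of the listed taxa is the root, so the smallest clade containing them is the whole tree.
That clade also contains Candida, Corylus, Klebsiella, Listeria, Otocyon, Pan, Papio, Passer, Peromyscus, Pseudotsuga, Schizosaccharomyces, which are not in the proposed group, so the group is not monophyletic.

No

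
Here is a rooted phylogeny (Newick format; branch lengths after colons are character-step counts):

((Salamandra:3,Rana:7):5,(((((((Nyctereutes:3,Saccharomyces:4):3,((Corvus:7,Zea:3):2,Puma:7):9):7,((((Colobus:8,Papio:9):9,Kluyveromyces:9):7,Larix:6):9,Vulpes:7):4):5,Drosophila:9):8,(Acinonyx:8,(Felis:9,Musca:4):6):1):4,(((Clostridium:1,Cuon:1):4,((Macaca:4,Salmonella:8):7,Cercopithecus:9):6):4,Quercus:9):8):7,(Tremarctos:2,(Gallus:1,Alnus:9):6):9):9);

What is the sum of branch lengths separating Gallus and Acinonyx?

36

The path runs Gallus → … → MRCA → … → Acinonyx; the MRCA is the node subtending (((((((Nyctereutes,Saccharomyces),((Corvus,Zea),Puma)),((((Colobus,Papio),Kluyveromyces),Larix),Vulpes)),Drosophila),(Acinonyx,(Felis,Musca))),(((Clostridium,Cuon),((Macaca,Salmonella),Cercopithecus)),Quercus)),(Tremarctos,(Gallus,Alnus))).
Branch lengths along that path: 1 + 6 + 9 + 7 + 4 + 1 + 8 = 36.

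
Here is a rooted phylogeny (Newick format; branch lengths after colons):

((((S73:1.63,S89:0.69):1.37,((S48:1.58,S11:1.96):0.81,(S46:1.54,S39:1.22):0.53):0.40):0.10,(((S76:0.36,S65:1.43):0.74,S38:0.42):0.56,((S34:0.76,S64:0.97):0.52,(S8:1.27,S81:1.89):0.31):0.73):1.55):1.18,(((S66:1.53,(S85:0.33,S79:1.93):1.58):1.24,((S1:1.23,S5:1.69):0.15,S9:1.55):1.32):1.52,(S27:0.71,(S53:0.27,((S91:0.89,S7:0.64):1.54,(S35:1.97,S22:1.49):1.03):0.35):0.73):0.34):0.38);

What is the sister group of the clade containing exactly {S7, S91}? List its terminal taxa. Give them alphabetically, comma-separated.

S22, S35

The clade containing exactly {S7, S91} attaches to the tree at the node subtending ((S91,S7),(S35,S22)).
The other lineage descending from that same node — the sister group — is (S35,S22); its 2 tips in alphabetical order are the answer.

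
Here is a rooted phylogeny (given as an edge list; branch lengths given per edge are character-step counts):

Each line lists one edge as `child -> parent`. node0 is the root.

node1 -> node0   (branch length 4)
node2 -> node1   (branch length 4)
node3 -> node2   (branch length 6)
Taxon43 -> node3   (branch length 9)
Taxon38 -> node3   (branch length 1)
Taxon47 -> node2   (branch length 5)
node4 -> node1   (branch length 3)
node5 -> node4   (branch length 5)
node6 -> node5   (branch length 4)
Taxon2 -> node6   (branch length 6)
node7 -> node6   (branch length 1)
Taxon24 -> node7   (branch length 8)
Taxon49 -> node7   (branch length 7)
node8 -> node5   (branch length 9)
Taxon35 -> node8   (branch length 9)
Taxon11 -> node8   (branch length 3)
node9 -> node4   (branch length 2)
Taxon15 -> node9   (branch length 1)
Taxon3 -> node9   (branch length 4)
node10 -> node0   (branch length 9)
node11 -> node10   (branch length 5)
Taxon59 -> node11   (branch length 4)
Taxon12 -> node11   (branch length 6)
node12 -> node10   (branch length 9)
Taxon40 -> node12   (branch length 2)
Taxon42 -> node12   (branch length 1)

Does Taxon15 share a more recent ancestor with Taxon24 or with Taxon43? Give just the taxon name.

Taxon24

The MRCA of Taxon15 and Taxon24 subtends (((Taxon2,(Taxon24,Taxon49)),(Taxon35,Taxon11)),(Taxon15,Taxon3)) (7 taxa).
The MRCA of Taxon15 and Taxon43 subtends (((Taxon43,Taxon38),Taxon47),(((Taxon2,(Taxon24,Taxon49)),(Taxon35,Taxon11)),(Taxon15,Taxon3))) (10 taxa).
The first is nested inside the second, so Taxon15 shares a more recent common ancestor with Taxon24.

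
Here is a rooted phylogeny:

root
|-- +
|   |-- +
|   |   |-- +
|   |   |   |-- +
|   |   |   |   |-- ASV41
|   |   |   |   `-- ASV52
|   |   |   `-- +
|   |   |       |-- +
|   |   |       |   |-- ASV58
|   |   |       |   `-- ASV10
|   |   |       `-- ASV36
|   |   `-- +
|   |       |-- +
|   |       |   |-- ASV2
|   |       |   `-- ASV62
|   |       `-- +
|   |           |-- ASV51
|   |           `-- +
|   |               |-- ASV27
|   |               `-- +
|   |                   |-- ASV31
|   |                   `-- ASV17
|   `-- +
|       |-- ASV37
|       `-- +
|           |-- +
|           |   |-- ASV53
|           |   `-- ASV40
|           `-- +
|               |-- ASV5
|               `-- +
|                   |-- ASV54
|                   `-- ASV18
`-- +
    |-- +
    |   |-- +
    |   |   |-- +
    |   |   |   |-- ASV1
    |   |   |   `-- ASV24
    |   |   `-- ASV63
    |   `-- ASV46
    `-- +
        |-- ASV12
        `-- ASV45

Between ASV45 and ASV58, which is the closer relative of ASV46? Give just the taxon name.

ASV45

The MRCA of ASV46 and ASV45 subtends ((((ASV1,ASV24),ASV63),ASV46),(ASV12,ASV45)) (6 taxa).
The MRCA of ASV46 and ASV58 is the root, subtending the entire tree (23 taxa).
The first is nested inside the second, so ASV46 shares a more recent common ancestor with ASV45.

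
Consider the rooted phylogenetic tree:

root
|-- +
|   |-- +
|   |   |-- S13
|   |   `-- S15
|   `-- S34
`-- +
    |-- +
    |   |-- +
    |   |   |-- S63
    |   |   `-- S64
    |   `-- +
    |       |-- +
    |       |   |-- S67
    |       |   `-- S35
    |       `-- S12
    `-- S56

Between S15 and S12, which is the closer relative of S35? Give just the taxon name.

S12

The MRCA of S35 and S12 subtends ((S67,S35),S12) (3 taxa).
The MRCA of S35 and S15 is the root, subtending the entire tree (9 taxa).
The first is nested inside the second, so S35 shares a more recent common ancestor with S12.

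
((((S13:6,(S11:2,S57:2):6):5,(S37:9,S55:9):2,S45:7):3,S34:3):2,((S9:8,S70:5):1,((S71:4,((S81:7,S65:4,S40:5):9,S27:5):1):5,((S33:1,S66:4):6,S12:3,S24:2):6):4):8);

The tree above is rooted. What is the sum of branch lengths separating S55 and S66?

44

The path runs S55 → … → MRCA → … → S66; the MRCA is the root of the tree.
Branch lengths along that path: 9 + 2 + 3 + 2 + 8 + 4 + 6 + 6 + 4 = 44.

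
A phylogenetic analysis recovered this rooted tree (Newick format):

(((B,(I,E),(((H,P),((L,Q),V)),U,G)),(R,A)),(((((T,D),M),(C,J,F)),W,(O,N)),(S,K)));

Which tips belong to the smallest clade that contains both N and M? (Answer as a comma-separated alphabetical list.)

Tracing N: it sits inside (O,N).
Tracing M: it sits inside ((T,D),M).
The smallest clade enclosing both is ((((T,D),M),(C,J,F)),W,(O,N)); the answer is its 9 terminal taxa in alphabetical order.

C, D, F, J, M, N, O, T, W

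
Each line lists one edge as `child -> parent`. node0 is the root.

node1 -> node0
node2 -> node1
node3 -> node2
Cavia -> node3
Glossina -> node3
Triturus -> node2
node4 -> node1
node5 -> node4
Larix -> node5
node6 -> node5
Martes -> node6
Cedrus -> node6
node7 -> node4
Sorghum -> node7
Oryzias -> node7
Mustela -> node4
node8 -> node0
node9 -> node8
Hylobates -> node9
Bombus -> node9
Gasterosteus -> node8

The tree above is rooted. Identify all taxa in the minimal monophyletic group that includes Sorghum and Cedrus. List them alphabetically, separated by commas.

Cedrus, Larix, Martes, Mustela, Oryzias, Sorghum

Tracing Sorghum: it sits inside (Sorghum,Oryzias).
Tracing Cedrus: it sits inside (Martes,Cedrus).
The smallest clade enclosing both is ((Larix,(Martes,Cedrus)),(Sorghum,Oryzias),Mustela); the answer is its 6 terminal taxa in alphabetical order.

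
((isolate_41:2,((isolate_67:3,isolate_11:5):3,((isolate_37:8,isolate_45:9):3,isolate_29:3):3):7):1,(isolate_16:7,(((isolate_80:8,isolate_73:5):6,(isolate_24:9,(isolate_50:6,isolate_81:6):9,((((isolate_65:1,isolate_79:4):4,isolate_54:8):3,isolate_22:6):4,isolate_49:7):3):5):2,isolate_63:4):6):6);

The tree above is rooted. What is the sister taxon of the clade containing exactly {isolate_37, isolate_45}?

The clade containing exactly {isolate_37, isolate_45} attaches to the tree at the node subtending ((isolate_37,isolate_45),isolate_29).
The other lineage descending from that same node — the sister group — is the single tip isolate_29.

isolate_29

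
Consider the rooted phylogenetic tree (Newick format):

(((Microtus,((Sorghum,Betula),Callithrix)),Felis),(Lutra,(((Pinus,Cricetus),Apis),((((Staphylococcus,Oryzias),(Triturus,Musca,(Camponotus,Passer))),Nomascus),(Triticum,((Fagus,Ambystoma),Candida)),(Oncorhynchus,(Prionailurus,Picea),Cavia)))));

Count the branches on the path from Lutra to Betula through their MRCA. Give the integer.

7

The MRCA of Lutra and Betula is the root of the tree.
From Lutra up to that node: 2 branches. From Betula up to the same node: 5 branches. Total: 2 + 5 = 7.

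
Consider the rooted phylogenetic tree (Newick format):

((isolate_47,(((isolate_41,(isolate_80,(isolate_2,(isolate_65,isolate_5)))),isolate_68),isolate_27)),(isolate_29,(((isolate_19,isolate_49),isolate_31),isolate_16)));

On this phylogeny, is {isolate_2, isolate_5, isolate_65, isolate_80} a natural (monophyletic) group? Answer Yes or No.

The most recent common ancestor of these taxa subtends (isolate_80,(isolate_2,(isolate_65,isolate_5))).
That clade has exactly 4 tips — every listed taxon and nothing else — so the group is monophyletic.

Yes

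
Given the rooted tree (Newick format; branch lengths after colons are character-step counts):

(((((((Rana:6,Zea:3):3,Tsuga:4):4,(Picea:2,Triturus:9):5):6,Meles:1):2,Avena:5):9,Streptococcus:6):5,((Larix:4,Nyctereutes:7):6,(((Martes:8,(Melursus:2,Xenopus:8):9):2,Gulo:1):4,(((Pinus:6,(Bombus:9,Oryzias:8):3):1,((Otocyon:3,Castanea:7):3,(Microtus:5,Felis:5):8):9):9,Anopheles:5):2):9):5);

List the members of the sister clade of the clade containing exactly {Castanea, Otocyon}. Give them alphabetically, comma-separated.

The clade containing exactly {Castanea, Otocyon} attaches to the tree at the node subtending ((Otocyon,Castanea),(Microtus,Felis)).
The other lineage descending from that same node — the sister group — is (Microtus,Felis); its 2 tips in alphabetical order are the answer.

Felis, Microtus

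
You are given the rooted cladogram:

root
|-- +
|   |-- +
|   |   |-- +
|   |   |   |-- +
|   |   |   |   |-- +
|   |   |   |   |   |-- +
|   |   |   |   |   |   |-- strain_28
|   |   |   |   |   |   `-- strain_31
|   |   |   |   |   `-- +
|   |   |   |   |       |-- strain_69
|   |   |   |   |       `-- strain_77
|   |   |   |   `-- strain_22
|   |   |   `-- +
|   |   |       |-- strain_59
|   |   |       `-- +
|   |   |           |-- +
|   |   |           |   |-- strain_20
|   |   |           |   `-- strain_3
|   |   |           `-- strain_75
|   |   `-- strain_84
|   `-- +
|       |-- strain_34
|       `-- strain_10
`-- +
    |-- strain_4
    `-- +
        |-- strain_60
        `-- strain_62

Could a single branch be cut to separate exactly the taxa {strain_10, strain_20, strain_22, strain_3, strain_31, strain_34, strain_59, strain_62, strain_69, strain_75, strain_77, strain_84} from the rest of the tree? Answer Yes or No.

The MRCA of the listed taxa is the root, so the smallest clade containing them is the whole tree.
That clade also contains strain_28, strain_4, strain_60, which are not in the proposed group, so the group is not monophyletic.

No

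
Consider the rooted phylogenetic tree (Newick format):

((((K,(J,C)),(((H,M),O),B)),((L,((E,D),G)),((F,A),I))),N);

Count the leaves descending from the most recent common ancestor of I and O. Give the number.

The MRCA of I and O is the node subtending (((K,(J,C)),(((H,M),O),B)),((L,((E,D),G)),((F,A),I))).
That clade contains 14 terminal taxa: A, B, C, D, E, F, G, H, I, J, K, L, M, O.

14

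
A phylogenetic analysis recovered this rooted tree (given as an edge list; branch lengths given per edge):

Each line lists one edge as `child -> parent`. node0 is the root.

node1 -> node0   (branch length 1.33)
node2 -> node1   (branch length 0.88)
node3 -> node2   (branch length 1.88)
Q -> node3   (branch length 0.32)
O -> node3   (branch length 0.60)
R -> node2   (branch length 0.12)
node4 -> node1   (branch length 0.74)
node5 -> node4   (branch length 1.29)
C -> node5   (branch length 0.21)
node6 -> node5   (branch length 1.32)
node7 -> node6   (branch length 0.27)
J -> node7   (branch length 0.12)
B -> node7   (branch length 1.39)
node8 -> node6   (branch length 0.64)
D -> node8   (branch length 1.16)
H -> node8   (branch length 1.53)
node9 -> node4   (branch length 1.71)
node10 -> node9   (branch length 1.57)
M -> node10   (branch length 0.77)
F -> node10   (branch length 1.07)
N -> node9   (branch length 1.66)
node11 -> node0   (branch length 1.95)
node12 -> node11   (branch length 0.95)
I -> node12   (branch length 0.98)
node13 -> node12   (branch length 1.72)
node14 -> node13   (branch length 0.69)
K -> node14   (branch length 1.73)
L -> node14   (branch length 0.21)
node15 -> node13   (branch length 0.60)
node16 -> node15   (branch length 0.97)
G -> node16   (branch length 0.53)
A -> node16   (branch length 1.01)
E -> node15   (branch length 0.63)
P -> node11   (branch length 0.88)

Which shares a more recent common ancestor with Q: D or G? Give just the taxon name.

D

The MRCA of Q and D subtends (((Q,O),R),((C,((J,B),(D,H))),((M,F),N))) (11 taxa).
The MRCA of Q and G is the root, subtending the entire tree (18 taxa).
The first is nested inside the second, so Q shares a more recent common ancestor with D.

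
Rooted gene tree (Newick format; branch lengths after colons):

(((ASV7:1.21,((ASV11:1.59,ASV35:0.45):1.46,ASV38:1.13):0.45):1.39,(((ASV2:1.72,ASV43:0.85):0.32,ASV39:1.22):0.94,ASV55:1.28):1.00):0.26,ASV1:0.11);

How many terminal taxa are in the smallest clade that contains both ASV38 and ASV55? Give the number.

The MRCA of ASV38 and ASV55 is the node subtending ((ASV7,((ASV11,ASV35),ASV38)),(((ASV2,ASV43),ASV39),ASV55)).
That clade contains 8 terminal taxa: ASV11, ASV2, ASV35, ASV38, ASV39, ASV43, ASV55, ASV7.

8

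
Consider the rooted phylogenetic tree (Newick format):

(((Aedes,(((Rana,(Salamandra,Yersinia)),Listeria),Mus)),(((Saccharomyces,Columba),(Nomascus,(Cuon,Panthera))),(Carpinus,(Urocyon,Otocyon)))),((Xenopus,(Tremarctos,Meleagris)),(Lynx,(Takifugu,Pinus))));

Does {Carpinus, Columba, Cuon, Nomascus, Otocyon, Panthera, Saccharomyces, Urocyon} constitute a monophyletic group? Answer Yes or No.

Yes

The most recent common ancestor of these taxa subtends (((Saccharomyces,Columba),(Nomascus,(Cuon,Panthera))),(Carpinus,(Urocyon,Otocyon))).
That clade has exactly 8 tips — every listed taxon and nothing else — so the group is monophyletic.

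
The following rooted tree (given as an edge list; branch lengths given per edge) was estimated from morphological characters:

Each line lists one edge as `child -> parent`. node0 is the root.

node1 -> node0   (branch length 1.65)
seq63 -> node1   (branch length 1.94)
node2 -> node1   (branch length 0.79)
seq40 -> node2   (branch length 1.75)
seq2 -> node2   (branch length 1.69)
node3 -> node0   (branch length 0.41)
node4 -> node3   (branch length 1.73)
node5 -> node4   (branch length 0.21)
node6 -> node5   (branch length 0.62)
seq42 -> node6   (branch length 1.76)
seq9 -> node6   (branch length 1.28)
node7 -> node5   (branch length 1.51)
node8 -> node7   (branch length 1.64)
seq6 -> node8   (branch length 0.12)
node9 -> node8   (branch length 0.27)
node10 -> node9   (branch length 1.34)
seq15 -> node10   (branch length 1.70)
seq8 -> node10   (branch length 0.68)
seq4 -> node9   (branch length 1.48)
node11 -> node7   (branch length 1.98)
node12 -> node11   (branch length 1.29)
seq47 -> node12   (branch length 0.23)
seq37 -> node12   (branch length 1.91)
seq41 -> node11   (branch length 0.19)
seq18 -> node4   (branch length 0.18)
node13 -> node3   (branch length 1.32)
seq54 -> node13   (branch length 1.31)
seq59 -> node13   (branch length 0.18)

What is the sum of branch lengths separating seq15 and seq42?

The path runs seq15 → … → MRCA → … → seq42; the MRCA is the node subtending ((seq42,seq9),((seq6,((seq15,seq8),seq4)),((seq47,seq37),seq41))).
Branch lengths along that path: 1.70 + 1.34 + 0.27 + 1.64 + 1.51 + 0.62 + 1.76 = 8.84.

8.84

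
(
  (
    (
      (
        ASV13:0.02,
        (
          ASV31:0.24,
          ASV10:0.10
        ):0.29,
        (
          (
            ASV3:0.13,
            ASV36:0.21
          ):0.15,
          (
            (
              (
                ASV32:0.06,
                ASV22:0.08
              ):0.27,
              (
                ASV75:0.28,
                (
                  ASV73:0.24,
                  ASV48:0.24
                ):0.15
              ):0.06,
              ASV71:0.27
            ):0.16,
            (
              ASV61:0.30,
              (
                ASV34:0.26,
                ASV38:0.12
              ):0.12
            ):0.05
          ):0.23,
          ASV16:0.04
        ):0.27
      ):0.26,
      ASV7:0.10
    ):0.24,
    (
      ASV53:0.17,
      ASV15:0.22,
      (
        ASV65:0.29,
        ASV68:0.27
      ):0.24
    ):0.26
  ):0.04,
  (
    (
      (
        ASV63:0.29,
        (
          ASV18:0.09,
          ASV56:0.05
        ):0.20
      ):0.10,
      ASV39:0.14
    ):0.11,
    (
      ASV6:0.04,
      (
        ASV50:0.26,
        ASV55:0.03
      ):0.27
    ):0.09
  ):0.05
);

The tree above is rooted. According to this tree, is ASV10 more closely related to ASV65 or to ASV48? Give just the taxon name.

ASV48

The MRCA of ASV10 and ASV48 subtends (ASV13,(ASV31,ASV10),((ASV3,ASV36),(((ASV32,ASV22),(ASV75,(ASV73,ASV48)),ASV71),(ASV61,(ASV34,ASV38))),ASV16)) (15 taxa).
The MRCA of ASV10 and ASV65 subtends (((ASV13,(ASV31,ASV10),((ASV3,ASV36),(((ASV32,ASV22),(ASV75,(ASV73,ASV48)),ASV71),(ASV61,(ASV34,ASV38))),ASV16)),ASV7),(ASV53,ASV15,(ASV65,ASV68))) (20 taxa).
The first is nested inside the second, so ASV10 shares a more recent common ancestor with ASV48.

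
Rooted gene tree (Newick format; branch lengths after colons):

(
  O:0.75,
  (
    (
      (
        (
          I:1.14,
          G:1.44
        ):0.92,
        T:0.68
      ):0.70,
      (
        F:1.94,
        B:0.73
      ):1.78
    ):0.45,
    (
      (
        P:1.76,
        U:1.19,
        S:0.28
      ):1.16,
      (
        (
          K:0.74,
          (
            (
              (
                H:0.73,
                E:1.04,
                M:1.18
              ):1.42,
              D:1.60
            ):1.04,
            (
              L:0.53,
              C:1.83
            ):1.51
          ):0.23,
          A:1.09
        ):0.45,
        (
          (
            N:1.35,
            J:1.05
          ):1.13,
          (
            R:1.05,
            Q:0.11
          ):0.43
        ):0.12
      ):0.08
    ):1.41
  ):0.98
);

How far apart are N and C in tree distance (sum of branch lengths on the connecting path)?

6.62

The path runs N → … → MRCA → … → C; the MRCA is the node subtending ((K,(((H,E,M),D),(L,C)),A),((N,J),(R,Q))).
Branch lengths along that path: 1.35 + 1.13 + 0.12 + 0.45 + 0.23 + 1.51 + 1.83 = 6.62.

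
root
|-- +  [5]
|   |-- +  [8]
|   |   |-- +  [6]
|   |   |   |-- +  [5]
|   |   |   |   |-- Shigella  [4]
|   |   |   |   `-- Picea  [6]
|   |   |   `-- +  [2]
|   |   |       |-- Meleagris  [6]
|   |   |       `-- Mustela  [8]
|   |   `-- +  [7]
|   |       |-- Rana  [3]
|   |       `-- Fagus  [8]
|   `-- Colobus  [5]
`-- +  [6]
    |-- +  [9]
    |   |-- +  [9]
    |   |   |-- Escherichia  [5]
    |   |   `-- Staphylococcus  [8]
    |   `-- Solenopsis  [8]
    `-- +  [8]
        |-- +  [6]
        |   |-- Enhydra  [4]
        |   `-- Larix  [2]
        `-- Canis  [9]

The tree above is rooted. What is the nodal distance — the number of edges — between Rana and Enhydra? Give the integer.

8

The MRCA of Rana and Enhydra is the root of the tree.
From Rana up to that node: 4 branches. From Enhydra up to the same node: 4 branches. Total: 4 + 4 = 8.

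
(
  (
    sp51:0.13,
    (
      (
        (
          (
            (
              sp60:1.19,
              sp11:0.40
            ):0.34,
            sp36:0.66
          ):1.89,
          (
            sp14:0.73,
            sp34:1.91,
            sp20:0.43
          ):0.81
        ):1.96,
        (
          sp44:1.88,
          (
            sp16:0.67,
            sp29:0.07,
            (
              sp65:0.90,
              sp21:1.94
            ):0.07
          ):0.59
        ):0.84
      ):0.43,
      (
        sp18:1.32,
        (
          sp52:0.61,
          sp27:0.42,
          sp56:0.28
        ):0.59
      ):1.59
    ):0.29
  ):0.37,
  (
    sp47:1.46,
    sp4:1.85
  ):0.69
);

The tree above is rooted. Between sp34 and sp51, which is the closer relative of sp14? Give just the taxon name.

The MRCA of sp14 and sp34 subtends (sp14,sp34,sp20) (3 taxa).
The MRCA of sp14 and sp51 subtends (sp51,(((((sp60,sp11),sp36),(sp14,sp34,sp20)),(sp44,(sp16,sp29,(sp65,sp21)))),(sp18,(sp52,sp27,sp56)))) (16 taxa).
The first is nested inside the second, so sp14 shares a more recent common ancestor with sp34.

sp34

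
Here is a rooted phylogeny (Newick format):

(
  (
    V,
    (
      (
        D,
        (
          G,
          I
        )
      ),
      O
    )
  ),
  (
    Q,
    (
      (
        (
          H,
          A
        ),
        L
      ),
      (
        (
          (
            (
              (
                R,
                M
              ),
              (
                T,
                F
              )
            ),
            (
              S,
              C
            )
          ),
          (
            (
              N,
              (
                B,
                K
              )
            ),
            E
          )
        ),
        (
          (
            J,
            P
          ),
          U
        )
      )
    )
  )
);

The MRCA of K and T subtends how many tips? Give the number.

10

The MRCA of K and T is the node subtending ((((R,M),(T,F)),(S,C)),((N,(B,K)),E)).
That clade contains 10 terminal taxa: B, C, E, F, K, M, N, R, S, T.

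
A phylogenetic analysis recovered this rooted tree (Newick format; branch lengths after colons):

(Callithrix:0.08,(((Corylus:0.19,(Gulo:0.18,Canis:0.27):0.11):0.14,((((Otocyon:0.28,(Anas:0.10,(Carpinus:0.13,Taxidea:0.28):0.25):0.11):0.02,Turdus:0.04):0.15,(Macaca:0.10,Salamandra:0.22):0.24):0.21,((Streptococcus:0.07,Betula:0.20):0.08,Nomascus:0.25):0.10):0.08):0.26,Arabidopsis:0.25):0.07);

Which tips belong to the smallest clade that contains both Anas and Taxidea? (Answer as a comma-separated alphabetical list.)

Anas, Carpinus, Taxidea

Tracing Anas: it sits inside (Anas,(Carpinus,Taxidea)).
Tracing Taxidea: it sits inside (Carpinus,Taxidea).
The smallest clade enclosing both is (Anas,(Carpinus,Taxidea)); the answer is its 3 terminal taxa in alphabetical order.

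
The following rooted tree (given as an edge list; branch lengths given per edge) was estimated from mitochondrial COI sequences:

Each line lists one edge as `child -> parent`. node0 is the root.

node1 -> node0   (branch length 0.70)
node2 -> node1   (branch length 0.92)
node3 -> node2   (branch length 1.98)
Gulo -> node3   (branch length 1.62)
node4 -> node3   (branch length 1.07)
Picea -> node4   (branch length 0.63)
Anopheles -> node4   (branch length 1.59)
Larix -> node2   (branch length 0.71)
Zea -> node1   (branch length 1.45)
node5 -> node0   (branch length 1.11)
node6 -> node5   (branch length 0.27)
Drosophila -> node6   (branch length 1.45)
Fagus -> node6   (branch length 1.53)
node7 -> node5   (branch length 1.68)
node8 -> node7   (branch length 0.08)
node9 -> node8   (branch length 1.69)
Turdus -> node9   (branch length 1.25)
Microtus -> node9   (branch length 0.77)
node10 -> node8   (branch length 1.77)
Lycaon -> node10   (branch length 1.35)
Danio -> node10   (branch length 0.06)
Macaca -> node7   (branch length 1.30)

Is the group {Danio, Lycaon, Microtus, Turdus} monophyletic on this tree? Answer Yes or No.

The most recent common ancestor of these taxa subtends ((Turdus,Microtus),(Lycaon,Danio)).
That clade has exactly 4 tips — every listed taxon and nothing else — so the group is monophyletic.

Yes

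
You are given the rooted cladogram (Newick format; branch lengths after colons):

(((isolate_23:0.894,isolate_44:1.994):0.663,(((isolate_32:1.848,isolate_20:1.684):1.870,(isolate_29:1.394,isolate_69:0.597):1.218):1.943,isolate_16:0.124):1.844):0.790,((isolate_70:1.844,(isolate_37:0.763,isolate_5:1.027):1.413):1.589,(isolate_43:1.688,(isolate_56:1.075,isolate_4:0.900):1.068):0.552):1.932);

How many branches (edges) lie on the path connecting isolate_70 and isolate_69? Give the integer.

The MRCA of isolate_70 and isolate_69 is the root of the tree.
From isolate_70 up to that node: 3 branches. From isolate_69 up to the same node: 5 branches. Total: 3 + 5 = 8.

8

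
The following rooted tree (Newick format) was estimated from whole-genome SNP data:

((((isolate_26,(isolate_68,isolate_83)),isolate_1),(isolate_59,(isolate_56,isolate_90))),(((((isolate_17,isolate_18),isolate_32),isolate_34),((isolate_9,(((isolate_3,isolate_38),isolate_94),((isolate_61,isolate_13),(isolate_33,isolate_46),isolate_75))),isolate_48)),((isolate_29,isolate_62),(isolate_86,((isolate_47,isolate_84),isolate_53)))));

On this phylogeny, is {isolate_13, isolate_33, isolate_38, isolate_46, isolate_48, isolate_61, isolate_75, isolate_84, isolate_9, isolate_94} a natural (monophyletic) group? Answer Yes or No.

No

The MRCA of the listed taxa subtends (((((isolate_17,isolate_18),isolate_32),isolate_34),((isolate_9,(((isolate_3,isolate_38),isolate_94),((isolate_61,isolate_13),(isolate_33,isolate_46),isolate_75))),isolate_48)),((isolate_29,isolate_62),(isolate_86,((isolate_47,isolate_84),isolate_53)))).
That clade also contains isolate_17, isolate_18, isolate_29, isolate_3, isolate_32, isolate_34, isolate_47, isolate_53, isolate_62, isolate_86, which are not in the proposed group, so the group is not monophyletic.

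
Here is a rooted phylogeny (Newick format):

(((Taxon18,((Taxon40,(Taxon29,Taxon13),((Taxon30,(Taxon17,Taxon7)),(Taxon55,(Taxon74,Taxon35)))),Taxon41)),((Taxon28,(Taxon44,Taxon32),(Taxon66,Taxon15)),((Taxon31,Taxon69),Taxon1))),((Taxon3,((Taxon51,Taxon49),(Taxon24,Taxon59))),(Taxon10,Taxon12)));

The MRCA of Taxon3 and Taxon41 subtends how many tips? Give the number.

26

The MRCA of Taxon3 and Taxon41 is the root, so the clade is the entire tree.
That clade contains 26 terminal taxa: Taxon1, Taxon10, Taxon12, Taxon13, Taxon15, Taxon17, Taxon18, Taxon24, Taxon28, Taxon29, Taxon3, Taxon30, Taxon31, Taxon32, Taxon35, Taxon40, Taxon41, Taxon44, Taxon49, Taxon51, Taxon55, Taxon59, Taxon66, Taxon69, Taxon7, Taxon74.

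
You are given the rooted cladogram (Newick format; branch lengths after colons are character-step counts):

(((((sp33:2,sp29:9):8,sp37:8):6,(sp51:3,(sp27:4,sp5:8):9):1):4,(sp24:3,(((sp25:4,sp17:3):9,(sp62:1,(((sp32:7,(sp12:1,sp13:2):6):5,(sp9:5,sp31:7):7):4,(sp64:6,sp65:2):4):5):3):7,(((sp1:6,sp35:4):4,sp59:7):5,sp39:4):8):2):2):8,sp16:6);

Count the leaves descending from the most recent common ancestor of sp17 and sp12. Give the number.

10

The MRCA of sp17 and sp12 is the node subtending ((sp25,sp17),(sp62,(((sp32,(sp12,sp13)),(sp9,sp31)),(sp64,sp65)))).
That clade contains 10 terminal taxa: sp12, sp13, sp17, sp25, sp31, sp32, sp62, sp64, sp65, sp9.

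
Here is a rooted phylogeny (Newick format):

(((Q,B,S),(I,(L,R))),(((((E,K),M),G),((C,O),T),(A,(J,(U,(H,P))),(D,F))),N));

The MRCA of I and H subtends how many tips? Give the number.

21

The MRCA of I and H is the root, so the clade is the entire tree.
That clade contains 21 terminal taxa: A, B, C, D, E, F, G, H, I, J, K, L, M, N, O, P, Q, R, S, T, U.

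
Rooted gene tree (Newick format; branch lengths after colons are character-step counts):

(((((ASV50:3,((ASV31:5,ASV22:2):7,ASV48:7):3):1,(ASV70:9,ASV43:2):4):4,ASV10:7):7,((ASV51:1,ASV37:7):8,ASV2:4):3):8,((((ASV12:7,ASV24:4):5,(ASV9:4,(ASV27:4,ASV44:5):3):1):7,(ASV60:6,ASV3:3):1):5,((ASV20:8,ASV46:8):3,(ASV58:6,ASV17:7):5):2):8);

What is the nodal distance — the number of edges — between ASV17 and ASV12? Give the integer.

7

The MRCA of ASV17 and ASV12 is the node subtending ((((ASV12,ASV24),(ASV9,(ASV27,ASV44))),(ASV60,ASV3)),((ASV20,ASV46),(ASV58,ASV17))).
From ASV17 up to that node: 3 branches. From ASV12 up to the same node: 4 branches. Total: 3 + 4 = 7.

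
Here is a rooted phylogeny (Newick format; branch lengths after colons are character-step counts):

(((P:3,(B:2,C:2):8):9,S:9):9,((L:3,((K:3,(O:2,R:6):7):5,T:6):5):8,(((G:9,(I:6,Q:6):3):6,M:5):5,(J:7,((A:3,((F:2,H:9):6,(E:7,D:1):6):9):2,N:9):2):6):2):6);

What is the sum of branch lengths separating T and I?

41

The path runs T → … → MRCA → … → I; the MRCA is the node subtending ((L,((K,(O,R)),T)),(((G,(I,Q)),M),(J,((A,((F,H),(E,D))),N)))).
Branch lengths along that path: 6 + 5 + 8 + 2 + 5 + 6 + 3 + 6 = 41.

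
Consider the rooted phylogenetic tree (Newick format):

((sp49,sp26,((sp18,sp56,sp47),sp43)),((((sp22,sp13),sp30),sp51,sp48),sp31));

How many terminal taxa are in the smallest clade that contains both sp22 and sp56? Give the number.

12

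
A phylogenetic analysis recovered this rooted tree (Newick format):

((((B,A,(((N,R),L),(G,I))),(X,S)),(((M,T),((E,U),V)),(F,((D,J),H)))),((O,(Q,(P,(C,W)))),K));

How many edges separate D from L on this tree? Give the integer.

10

The MRCA of D and L is the node subtending (((B,A,(((N,R),L),(G,I))),(X,S)),(((M,T),((E,U),V)),(F,((D,J),H)))).
From D up to that node: 5 branches. From L up to the same node: 5 branches. Total: 5 + 5 = 10.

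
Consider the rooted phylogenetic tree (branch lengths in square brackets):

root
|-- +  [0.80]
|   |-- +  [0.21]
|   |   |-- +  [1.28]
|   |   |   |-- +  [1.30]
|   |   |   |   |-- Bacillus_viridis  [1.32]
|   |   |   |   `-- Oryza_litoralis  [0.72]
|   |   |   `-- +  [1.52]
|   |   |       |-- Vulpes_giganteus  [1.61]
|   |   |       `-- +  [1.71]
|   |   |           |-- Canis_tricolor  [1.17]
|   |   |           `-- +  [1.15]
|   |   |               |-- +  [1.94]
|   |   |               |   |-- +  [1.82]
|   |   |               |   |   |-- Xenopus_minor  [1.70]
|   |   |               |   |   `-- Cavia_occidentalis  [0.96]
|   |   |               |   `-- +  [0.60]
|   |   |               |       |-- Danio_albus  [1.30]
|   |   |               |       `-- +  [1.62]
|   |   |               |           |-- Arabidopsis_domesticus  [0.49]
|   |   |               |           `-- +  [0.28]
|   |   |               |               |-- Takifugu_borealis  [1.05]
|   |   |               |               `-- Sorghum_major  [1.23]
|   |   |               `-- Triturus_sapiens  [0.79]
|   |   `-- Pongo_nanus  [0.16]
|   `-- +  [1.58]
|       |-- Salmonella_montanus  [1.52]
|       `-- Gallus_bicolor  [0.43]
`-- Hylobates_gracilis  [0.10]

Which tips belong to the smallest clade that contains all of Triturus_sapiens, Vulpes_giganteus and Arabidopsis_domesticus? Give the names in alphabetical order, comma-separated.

Arabidopsis_domesticus, Canis_tricolor, Cavia_occidentalis, Danio_albus, Sorghum_major, Takifugu_borealis, Triturus_sapiens, Vulpes_giganteus, Xenopus_minor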